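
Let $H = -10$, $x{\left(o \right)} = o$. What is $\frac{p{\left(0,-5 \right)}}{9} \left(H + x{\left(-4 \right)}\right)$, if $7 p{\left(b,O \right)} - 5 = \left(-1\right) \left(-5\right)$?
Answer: $- \frac{20}{9} \approx -2.2222$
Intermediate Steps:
$p{\left(b,O \right)} = \frac{10}{7}$ ($p{\left(b,O \right)} = \frac{5}{7} + \frac{\left(-1\right) \left(-5\right)}{7} = \frac{5}{7} + \frac{1}{7} \cdot 5 = \frac{5}{7} + \frac{5}{7} = \frac{10}{7}$)
$\frac{p{\left(0,-5 \right)}}{9} \left(H + x{\left(-4 \right)}\right) = \frac{10}{7 \cdot 9} \left(-10 - 4\right) = \frac{10}{7} \cdot \frac{1}{9} \left(-14\right) = \frac{10}{63} \left(-14\right) = - \frac{20}{9}$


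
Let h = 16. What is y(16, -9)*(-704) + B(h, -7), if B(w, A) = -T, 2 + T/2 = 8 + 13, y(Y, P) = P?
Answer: 6298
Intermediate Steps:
T = 38 (T = -4 + 2*(8 + 13) = -4 + 2*21 = -4 + 42 = 38)
B(w, A) = -38 (B(w, A) = -1*38 = -38)
y(16, -9)*(-704) + B(h, -7) = -9*(-704) - 38 = 6336 - 38 = 6298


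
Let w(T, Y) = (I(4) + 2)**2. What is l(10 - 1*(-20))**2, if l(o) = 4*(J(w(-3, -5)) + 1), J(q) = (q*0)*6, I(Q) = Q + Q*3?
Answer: 16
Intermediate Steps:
I(Q) = 4*Q (I(Q) = Q + 3*Q = 4*Q)
w(T, Y) = 324 (w(T, Y) = (4*4 + 2)**2 = (16 + 2)**2 = 18**2 = 324)
J(q) = 0 (J(q) = 0*6 = 0)
l(o) = 4 (l(o) = 4*(0 + 1) = 4*1 = 4)
l(10 - 1*(-20))**2 = 4**2 = 16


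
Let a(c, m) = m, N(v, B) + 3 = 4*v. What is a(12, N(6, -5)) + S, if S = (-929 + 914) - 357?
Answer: -351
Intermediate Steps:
N(v, B) = -3 + 4*v
S = -372 (S = -15 - 357 = -372)
a(12, N(6, -5)) + S = (-3 + 4*6) - 372 = (-3 + 24) - 372 = 21 - 372 = -351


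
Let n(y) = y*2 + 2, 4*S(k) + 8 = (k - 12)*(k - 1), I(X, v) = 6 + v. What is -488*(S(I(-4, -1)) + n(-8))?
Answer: 11224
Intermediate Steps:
S(k) = -2 + (-1 + k)*(-12 + k)/4 (S(k) = -2 + ((k - 12)*(k - 1))/4 = -2 + ((-12 + k)*(-1 + k))/4 = -2 + ((-1 + k)*(-12 + k))/4 = -2 + (-1 + k)*(-12 + k)/4)
n(y) = 2 + 2*y (n(y) = 2*y + 2 = 2 + 2*y)
-488*(S(I(-4, -1)) + n(-8)) = -488*((1 - 13*(6 - 1)/4 + (6 - 1)²/4) + (2 + 2*(-8))) = -488*((1 - 13/4*5 + (¼)*5²) + (2 - 16)) = -488*((1 - 65/4 + (¼)*25) - 14) = -488*((1 - 65/4 + 25/4) - 14) = -488*(-9 - 14) = -488*(-23) = 11224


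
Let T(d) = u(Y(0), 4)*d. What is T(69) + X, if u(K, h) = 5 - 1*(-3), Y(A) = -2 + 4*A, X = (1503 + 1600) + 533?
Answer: 4188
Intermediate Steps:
X = 3636 (X = 3103 + 533 = 3636)
u(K, h) = 8 (u(K, h) = 5 + 3 = 8)
T(d) = 8*d
T(69) + X = 8*69 + 3636 = 552 + 3636 = 4188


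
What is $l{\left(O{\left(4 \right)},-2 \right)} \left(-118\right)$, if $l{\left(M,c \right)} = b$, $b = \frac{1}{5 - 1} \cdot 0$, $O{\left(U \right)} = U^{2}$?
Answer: $0$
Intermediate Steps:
$b = 0$ ($b = \frac{1}{4} \cdot 0 = 0$)
$l{\left(M,c \right)} = 0$
$l{\left(O{\left(4 \right)},-2 \right)} \left(-118\right) = 0 \left(-118\right) = 0$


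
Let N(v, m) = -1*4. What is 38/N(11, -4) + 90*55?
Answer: 9881/2 ≈ 4940.5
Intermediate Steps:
N(v, m) = -4
38/N(11, -4) + 90*55 = 38/(-4) + 90*55 = 38*(-1/4) + 4950 = -19/2 + 4950 = 9881/2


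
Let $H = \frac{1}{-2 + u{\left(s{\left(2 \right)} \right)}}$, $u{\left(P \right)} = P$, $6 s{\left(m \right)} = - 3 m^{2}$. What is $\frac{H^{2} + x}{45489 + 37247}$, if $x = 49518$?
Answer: $\frac{792289}{1323776} \approx 0.59851$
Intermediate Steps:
$s{\left(m \right)} = - \frac{m^{2}}{2}$ ($s{\left(m \right)} = \frac{\left(-3\right) m^{2}}{6} = - \frac{m^{2}}{2}$)
$H = - \frac{1}{4}$ ($H = \frac{1}{-2 - \frac{2^{2}}{2}} = \frac{1}{-2 - 2} = \frac{1}{-4} = - \frac{1}{4} \approx -0.25$)
$\frac{H^{2} + x}{45489 + 37247} = \frac{\left(- \frac{1}{4}\right)^{2} + 49518}{45489 + 37247} = \frac{\frac{1}{16} + 49518}{82736} = \frac{792289}{16} \cdot \frac{1}{82736} = \frac{792289}{1323776}$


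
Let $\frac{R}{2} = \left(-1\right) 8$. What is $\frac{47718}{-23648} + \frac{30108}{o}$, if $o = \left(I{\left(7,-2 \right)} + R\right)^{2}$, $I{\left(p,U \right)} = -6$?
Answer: $\frac{86112309}{1430704} \approx 60.189$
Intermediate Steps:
$R = -16$ ($R = 2 \left(\left(-1\right) 8\right) = 2 \left(-8\right) = -16$)
$o = 484$ ($o = \left(-6 - 16\right)^{2} = \left(-22\right)^{2} = 484$)
$\frac{47718}{-23648} + \frac{30108}{o} = \frac{47718}{-23648} + \frac{30108}{484} = 47718 \left(- \frac{1}{23648}\right) + 30108 \cdot \frac{1}{484} = - \frac{23859}{11824} + \frac{7527}{121} = \frac{86112309}{1430704}$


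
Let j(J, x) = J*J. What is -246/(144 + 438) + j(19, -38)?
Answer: 34976/97 ≈ 360.58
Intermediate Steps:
j(J, x) = J**2
-246/(144 + 438) + j(19, -38) = -246/(144 + 438) + 19**2 = -246/582 + 361 = -246*1/582 + 361 = -41/97 + 361 = 34976/97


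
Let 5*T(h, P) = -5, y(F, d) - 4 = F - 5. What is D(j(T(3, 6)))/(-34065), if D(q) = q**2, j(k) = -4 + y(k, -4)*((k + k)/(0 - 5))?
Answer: -64/94625 ≈ -0.00067635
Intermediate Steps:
y(F, d) = -1 + F (y(F, d) = 4 + (F - 5) = 4 + (-5 + F) = -1 + F)
T(h, P) = -1 (T(h, P) = (1/5)*(-5) = -1)
j(k) = -4 - 2*k*(-1 + k)/5 (j(k) = -4 + (-1 + k)*((k + k)/(0 - 5)) = -4 + (-1 + k)*((2*k)/(-5)) = -4 + (-1 + k)*((2*k)*(-1/5)) = -4 + (-1 + k)*(-2*k/5) = -4 - 2*k*(-1 + k)/5)
D(j(T(3, 6)))/(-34065) = (-4 - 2/5*(-1)*(-1 - 1))**2/(-34065) = (-4 - 2/5*(-1)*(-2))**2*(-1/34065) = (-4 - 4/5)**2*(-1/34065) = (-24/5)**2*(-1/34065) = (576/25)*(-1/34065) = -64/94625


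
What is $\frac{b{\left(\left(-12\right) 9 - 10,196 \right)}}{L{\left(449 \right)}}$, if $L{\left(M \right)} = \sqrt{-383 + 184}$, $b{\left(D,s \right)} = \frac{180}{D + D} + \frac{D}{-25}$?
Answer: $- \frac{5837 i \sqrt{199}}{293525} \approx - 0.28052 i$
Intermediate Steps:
$b{\left(D,s \right)} = \frac{90}{D} - \frac{D}{25}$ ($b{\left(D,s \right)} = \frac{180}{2 D} + D \left(- \frac{1}{25}\right) = 180 \frac{1}{2 D} - \frac{D}{25} = \frac{90}{D} - \frac{D}{25}$)
$L{\left(M \right)} = i \sqrt{199}$ ($L{\left(M \right)} = \sqrt{-199} = i \sqrt{199}$)
$\frac{b{\left(\left(-12\right) 9 - 10,196 \right)}}{L{\left(449 \right)}} = \frac{\frac{90}{\left(-12\right) 9 - 10} - \frac{\left(-12\right) 9 - 10}{25}}{i \sqrt{199}} = \left(\frac{90}{-108 - 10} - \frac{-108 - 10}{25}\right) \left(- \frac{i \sqrt{199}}{199}\right) = \left(\frac{90}{-118} - - \frac{118}{25}\right) \left(- \frac{i \sqrt{199}}{199}\right) = \left(90 \left(- \frac{1}{118}\right) + \frac{118}{25}\right) \left(- \frac{i \sqrt{199}}{199}\right) = \left(- \frac{45}{59} + \frac{118}{25}\right) \left(- \frac{i \sqrt{199}}{199}\right) = \frac{5837 \left(- \frac{i \sqrt{199}}{199}\right)}{1475} = - \frac{5837 i \sqrt{199}}{293525}$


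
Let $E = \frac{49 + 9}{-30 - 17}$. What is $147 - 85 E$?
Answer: $\frac{11839}{47} \approx 251.89$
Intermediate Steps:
$E = - \frac{58}{47}$ ($E = \frac{58}{-47} = 58 \left(- \frac{1}{47}\right) = - \frac{58}{47} \approx -1.234$)
$147 - 85 E = 147 - - \frac{4930}{47} = 147 + \frac{4930}{47} = \frac{11839}{47}$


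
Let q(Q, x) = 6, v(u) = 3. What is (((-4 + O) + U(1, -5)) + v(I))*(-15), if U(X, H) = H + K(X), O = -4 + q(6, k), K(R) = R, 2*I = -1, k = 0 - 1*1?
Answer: 45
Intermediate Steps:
k = -1 (k = 0 - 1 = -1)
I = -½ (I = (½)*(-1) = -½ ≈ -0.50000)
O = 2 (O = -4 + 6 = 2)
U(X, H) = H + X
(((-4 + O) + U(1, -5)) + v(I))*(-15) = (((-4 + 2) + (-5 + 1)) + 3)*(-15) = ((-2 - 4) + 3)*(-15) = (-6 + 3)*(-15) = -3*(-15) = 45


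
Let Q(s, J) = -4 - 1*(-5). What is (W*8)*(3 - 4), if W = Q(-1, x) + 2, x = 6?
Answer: -24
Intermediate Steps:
Q(s, J) = 1 (Q(s, J) = -4 + 5 = 1)
W = 3 (W = 1 + 2 = 3)
(W*8)*(3 - 4) = (3*8)*(3 - 4) = 24*(-1) = -24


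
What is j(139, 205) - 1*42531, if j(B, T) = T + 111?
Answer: -42215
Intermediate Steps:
j(B, T) = 111 + T
j(139, 205) - 1*42531 = (111 + 205) - 1*42531 = 316 - 42531 = -42215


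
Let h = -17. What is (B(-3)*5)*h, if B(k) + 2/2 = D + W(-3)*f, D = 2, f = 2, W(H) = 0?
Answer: -85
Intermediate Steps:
B(k) = 1 (B(k) = -1 + (2 + 0*2) = -1 + (2 + 0) = -1 + 2 = 1)
(B(-3)*5)*h = (1*5)*(-17) = 5*(-17) = -85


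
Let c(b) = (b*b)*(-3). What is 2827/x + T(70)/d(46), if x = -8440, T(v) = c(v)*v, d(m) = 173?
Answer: -8685249071/1460120 ≈ -5948.3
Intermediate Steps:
c(b) = -3*b**2 (c(b) = b**2*(-3) = -3*b**2)
T(v) = -3*v**3 (T(v) = (-3*v**2)*v = -3*v**3)
2827/x + T(70)/d(46) = 2827/(-8440) - 3*70**3/173 = 2827*(-1/8440) - 3*343000*(1/173) = -2827/8440 - 1029000*1/173 = -2827/8440 - 1029000/173 = -8685249071/1460120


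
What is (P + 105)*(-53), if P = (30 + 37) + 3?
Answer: -9275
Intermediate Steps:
P = 70 (P = 67 + 3 = 70)
(P + 105)*(-53) = (70 + 105)*(-53) = 175*(-53) = -9275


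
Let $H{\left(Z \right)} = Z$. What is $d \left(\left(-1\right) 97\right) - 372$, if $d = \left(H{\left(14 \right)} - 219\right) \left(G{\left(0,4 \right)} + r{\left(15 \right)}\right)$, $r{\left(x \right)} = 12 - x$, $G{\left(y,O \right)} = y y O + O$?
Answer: $19513$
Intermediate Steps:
$G{\left(y,O \right)} = O + O y^{2}$ ($G{\left(y,O \right)} = y^{2} O + O = O y^{2} + O = O + O y^{2}$)
$d = -205$ ($d = \left(14 - 219\right) \left(4 \left(1 + 0^{2}\right) + \left(12 - 15\right)\right) = - 205 \left(4 \left(1 + 0\right) + \left(12 - 15\right)\right) = - 205 \left(4 \cdot 1 - 3\right) = - 205 \left(4 - 3\right) = \left(-205\right) 1 = -205$)
$d \left(\left(-1\right) 97\right) - 372 = - 205 \left(\left(-1\right) 97\right) - 372 = \left(-205\right) \left(-97\right) - 372 = 19885 - 372 = 19513$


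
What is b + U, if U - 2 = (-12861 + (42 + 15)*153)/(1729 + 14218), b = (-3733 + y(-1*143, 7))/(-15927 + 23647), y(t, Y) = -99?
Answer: 19143997/15388855 ≈ 1.2440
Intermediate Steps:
b = -479/965 (b = (-3733 - 99)/(-15927 + 23647) = -3832/7720 = -3832*1/7720 = -479/965 ≈ -0.49637)
U = 27754/15947 (U = 2 + (-12861 + (42 + 15)*153)/(1729 + 14218) = 2 + (-12861 + 57*153)/15947 = 2 + (-12861 + 8721)*(1/15947) = 2 - 4140*1/15947 = 2 - 4140/15947 = 27754/15947 ≈ 1.7404)
b + U = -479/965 + 27754/15947 = 19143997/15388855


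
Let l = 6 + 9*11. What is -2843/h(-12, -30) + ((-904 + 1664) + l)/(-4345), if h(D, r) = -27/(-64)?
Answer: -158120959/23463 ≈ -6739.2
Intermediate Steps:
h(D, r) = 27/64 (h(D, r) = -27*(-1/64) = 27/64)
l = 105 (l = 6 + 99 = 105)
-2843/h(-12, -30) + ((-904 + 1664) + l)/(-4345) = -2843/27/64 + ((-904 + 1664) + 105)/(-4345) = -2843*64/27 + (760 + 105)*(-1/4345) = -181952/27 + 865*(-1/4345) = -181952/27 - 173/869 = -158120959/23463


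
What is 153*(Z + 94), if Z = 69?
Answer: 24939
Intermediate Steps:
153*(Z + 94) = 153*(69 + 94) = 153*163 = 24939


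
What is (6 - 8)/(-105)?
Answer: 2/105 ≈ 0.019048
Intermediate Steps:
(6 - 8)/(-105) = -2*(-1/105) = 2/105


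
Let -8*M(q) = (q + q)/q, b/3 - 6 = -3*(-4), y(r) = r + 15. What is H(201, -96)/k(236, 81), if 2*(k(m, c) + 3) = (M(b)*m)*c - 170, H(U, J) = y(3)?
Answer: -36/4955 ≈ -0.0072654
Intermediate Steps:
y(r) = 15 + r
H(U, J) = 18 (H(U, J) = 15 + 3 = 18)
b = 54 (b = 18 + 3*(-3*(-4)) = 18 + 3*12 = 18 + 36 = 54)
M(q) = -1/4 (M(q) = -(q + q)/(8*q) = -2*q/(8*q) = -1/8*2 = -1/4)
k(m, c) = -88 - c*m/8 (k(m, c) = -3 + ((-m/4)*c - 170)/2 = -3 + (-c*m/4 - 170)/2 = -3 + (-170 - c*m/4)/2 = -3 + (-85 - c*m/8) = -88 - c*m/8)
H(201, -96)/k(236, 81) = 18/(-88 - 1/8*81*236) = 18/(-88 - 4779/2) = 18/(-4955/2) = 18*(-2/4955) = -36/4955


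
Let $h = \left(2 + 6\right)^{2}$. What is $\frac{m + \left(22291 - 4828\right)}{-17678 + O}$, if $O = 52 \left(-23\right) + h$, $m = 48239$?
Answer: $- \frac{1729}{495} \approx -3.4929$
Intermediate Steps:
$h = 64$ ($h = 8^{2} = 64$)
$O = -1132$ ($O = 52 \left(-23\right) + 64 = -1196 + 64 = -1132$)
$\frac{m + \left(22291 - 4828\right)}{-17678 + O} = \frac{48239 + \left(22291 - 4828\right)}{-17678 - 1132} = \frac{48239 + 17463}{-18810} = 65702 \left(- \frac{1}{18810}\right) = - \frac{1729}{495}$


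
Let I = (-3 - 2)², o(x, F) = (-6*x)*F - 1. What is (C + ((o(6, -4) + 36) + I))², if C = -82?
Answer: 14884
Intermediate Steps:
o(x, F) = -1 - 6*F*x (o(x, F) = -6*F*x - 1 = -1 - 6*F*x)
I = 25 (I = (-5)² = 25)
(C + ((o(6, -4) + 36) + I))² = (-82 + (((-1 - 6*(-4)*6) + 36) + 25))² = (-82 + (((-1 + 144) + 36) + 25))² = (-82 + ((143 + 36) + 25))² = (-82 + (179 + 25))² = (-82 + 204)² = 122² = 14884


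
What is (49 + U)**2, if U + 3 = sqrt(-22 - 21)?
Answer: (46 + I*sqrt(43))**2 ≈ 2073.0 + 603.28*I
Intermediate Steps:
U = -3 + I*sqrt(43) (U = -3 + sqrt(-22 - 21) = -3 + sqrt(-43) = -3 + I*sqrt(43) ≈ -3.0 + 6.5574*I)
(49 + U)**2 = (49 + (-3 + I*sqrt(43)))**2 = (46 + I*sqrt(43))**2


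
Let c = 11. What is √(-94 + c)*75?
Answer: 75*I*√83 ≈ 683.28*I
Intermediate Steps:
√(-94 + c)*75 = √(-94 + 11)*75 = √(-83)*75 = (I*√83)*75 = 75*I*√83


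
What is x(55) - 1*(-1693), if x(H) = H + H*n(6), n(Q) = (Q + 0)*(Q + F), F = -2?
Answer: 3068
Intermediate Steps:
n(Q) = Q*(-2 + Q) (n(Q) = (Q + 0)*(Q - 2) = Q*(-2 + Q))
x(H) = 25*H (x(H) = H + H*(6*(-2 + 6)) = H + H*(6*4) = H + H*24 = H + 24*H = 25*H)
x(55) - 1*(-1693) = 25*55 - 1*(-1693) = 1375 + 1693 = 3068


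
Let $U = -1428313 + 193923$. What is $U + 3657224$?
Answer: $2422834$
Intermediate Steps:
$U = -1234390$
$U + 3657224 = -1234390 + 3657224 = 2422834$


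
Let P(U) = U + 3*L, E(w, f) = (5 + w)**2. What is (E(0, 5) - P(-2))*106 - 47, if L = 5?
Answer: 1225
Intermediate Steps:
P(U) = 15 + U (P(U) = U + 3*5 = U + 15 = 15 + U)
(E(0, 5) - P(-2))*106 - 47 = ((5 + 0)**2 - (15 - 2))*106 - 47 = (5**2 - 1*13)*106 - 47 = (25 - 13)*106 - 47 = 12*106 - 47 = 1272 - 47 = 1225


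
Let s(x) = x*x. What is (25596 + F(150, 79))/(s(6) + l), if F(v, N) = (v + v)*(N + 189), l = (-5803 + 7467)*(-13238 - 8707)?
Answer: -8833/3043037 ≈ -0.0029027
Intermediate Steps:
s(x) = x**2
l = -36516480 (l = 1664*(-21945) = -36516480)
F(v, N) = 2*v*(189 + N) (F(v, N) = (2*v)*(189 + N) = 2*v*(189 + N))
(25596 + F(150, 79))/(s(6) + l) = (25596 + 2*150*(189 + 79))/(6**2 - 36516480) = (25596 + 2*150*268)/(36 - 36516480) = (25596 + 80400)/(-36516444) = 105996*(-1/36516444) = -8833/3043037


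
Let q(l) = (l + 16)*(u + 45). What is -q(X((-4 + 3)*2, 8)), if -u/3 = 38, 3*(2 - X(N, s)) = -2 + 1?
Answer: 1265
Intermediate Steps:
X(N, s) = 7/3 (X(N, s) = 2 - (-2 + 1)/3 = 2 - ⅓*(-1) = 2 + ⅓ = 7/3)
u = -114 (u = -3*38 = -114)
q(l) = -1104 - 69*l (q(l) = (l + 16)*(-114 + 45) = (16 + l)*(-69) = -1104 - 69*l)
-q(X((-4 + 3)*2, 8)) = -(-1104 - 69*7/3) = -(-1104 - 161) = -1*(-1265) = 1265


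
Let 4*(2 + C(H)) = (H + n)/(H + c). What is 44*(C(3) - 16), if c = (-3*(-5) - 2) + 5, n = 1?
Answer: -16588/21 ≈ -789.90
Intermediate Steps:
c = 18 (c = (15 - 2) + 5 = 13 + 5 = 18)
C(H) = -2 + (1 + H)/(4*(18 + H)) (C(H) = -2 + ((H + 1)/(H + 18))/4 = -2 + ((1 + H)/(18 + H))/4 = -2 + (1 + H)/(4*(18 + H)))
44*(C(3) - 16) = 44*((-143 - 7*3)/(4*(18 + 3)) - 16) = 44*((¼)*(-143 - 21)/21 - 16) = 44*((¼)*(1/21)*(-164) - 16) = 44*(-41/21 - 16) = 44*(-377/21) = -16588/21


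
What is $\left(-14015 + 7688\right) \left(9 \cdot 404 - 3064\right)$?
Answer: $-3619044$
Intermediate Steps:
$\left(-14015 + 7688\right) \left(9 \cdot 404 - 3064\right) = - 6327 \left(3636 - 3064\right) = \left(-6327\right) 572 = -3619044$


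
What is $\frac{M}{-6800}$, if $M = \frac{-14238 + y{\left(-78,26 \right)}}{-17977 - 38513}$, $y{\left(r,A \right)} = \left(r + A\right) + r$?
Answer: $- \frac{449}{12004125} \approx -3.7404 \cdot 10^{-5}$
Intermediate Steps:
$y{\left(r,A \right)} = A + 2 r$ ($y{\left(r,A \right)} = \left(A + r\right) + r = A + 2 r$)
$M = \frac{7184}{28245}$ ($M = \frac{-14238 + \left(26 + 2 \left(-78\right)\right)}{-17977 - 38513} = \frac{-14238 + \left(26 - 156\right)}{-56490} = \left(-14238 - 130\right) \left(- \frac{1}{56490}\right) = \left(-14368\right) \left(- \frac{1}{56490}\right) = \frac{7184}{28245} \approx 0.25435$)
$\frac{M}{-6800} = \frac{7184}{28245 \left(-6800\right)} = \frac{7184}{28245} \left(- \frac{1}{6800}\right) = - \frac{449}{12004125}$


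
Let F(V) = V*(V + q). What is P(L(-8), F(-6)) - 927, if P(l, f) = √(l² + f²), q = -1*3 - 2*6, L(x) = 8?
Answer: -927 + 2*√3985 ≈ -800.75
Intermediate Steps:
q = -15 (q = -3 - 12 = -15)
F(V) = V*(-15 + V) (F(V) = V*(V - 15) = V*(-15 + V))
P(l, f) = √(f² + l²)
P(L(-8), F(-6)) - 927 = √((-6*(-15 - 6))² + 8²) - 927 = √((-6*(-21))² + 64) - 927 = √(126² + 64) - 927 = √(15876 + 64) - 927 = √15940 - 927 = 2*√3985 - 927 = -927 + 2*√3985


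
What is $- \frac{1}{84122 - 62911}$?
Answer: $- \frac{1}{21211} \approx -4.7145 \cdot 10^{-5}$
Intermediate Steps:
$- \frac{1}{84122 - 62911} = - \frac{1}{21211}$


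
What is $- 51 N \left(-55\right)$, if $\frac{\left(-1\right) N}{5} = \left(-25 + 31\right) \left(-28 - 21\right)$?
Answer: $4123350$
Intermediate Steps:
$N = 1470$ ($N = - 5 \left(-25 + 31\right) \left(-28 - 21\right) = - 5 \cdot 6 \left(-49\right) = \left(-5\right) \left(-294\right) = 1470$)
$- 51 N \left(-55\right) = \left(-51\right) 1470 \left(-55\right) = \left(-74970\right) \left(-55\right) = 4123350$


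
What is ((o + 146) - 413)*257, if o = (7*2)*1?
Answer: -65021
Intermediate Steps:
o = 14 (o = 14*1 = 14)
((o + 146) - 413)*257 = ((14 + 146) - 413)*257 = (160 - 413)*257 = -253*257 = -65021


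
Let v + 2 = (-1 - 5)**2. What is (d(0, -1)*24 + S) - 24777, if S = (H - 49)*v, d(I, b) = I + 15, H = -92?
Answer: -29211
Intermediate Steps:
d(I, b) = 15 + I
v = 34 (v = -2 + (-1 - 5)**2 = -2 + (-6)**2 = -2 + 36 = 34)
S = -4794 (S = (-92 - 49)*34 = -141*34 = -4794)
(d(0, -1)*24 + S) - 24777 = ((15 + 0)*24 - 4794) - 24777 = (15*24 - 4794) - 24777 = (360 - 4794) - 24777 = -4434 - 24777 = -29211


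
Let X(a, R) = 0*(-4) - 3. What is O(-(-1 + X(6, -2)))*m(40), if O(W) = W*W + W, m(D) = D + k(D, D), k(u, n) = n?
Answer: 1600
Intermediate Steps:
X(a, R) = -3 (X(a, R) = 0 - 3 = -3)
m(D) = 2*D (m(D) = D + D = 2*D)
O(W) = W + W² (O(W) = W² + W = W + W²)
O(-(-1 + X(6, -2)))*m(40) = ((-(-1 - 3))*(1 - (-1 - 3)))*(2*40) = ((-1*(-4))*(1 - 1*(-4)))*80 = (4*(1 + 4))*80 = (4*5)*80 = 20*80 = 1600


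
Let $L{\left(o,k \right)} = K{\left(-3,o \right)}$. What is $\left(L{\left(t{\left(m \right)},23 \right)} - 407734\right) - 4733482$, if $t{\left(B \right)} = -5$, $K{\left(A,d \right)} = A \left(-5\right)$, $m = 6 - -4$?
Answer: $-5141201$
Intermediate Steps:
$m = 10$ ($m = 6 + 4 = 10$)
$K{\left(A,d \right)} = - 5 A$
$L{\left(o,k \right)} = 15$ ($L{\left(o,k \right)} = \left(-5\right) \left(-3\right) = 15$)
$\left(L{\left(t{\left(m \right)},23 \right)} - 407734\right) - 4733482 = \left(15 - 407734\right) - 4733482 = -407719 - 4733482 = -5141201$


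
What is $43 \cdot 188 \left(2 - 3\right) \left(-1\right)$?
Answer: $8084$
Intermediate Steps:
$43 \cdot 188 \left(2 - 3\right) \left(-1\right) = 8084 \left(\left(-1\right) \left(-1\right)\right) = 8084 \cdot 1 = 8084$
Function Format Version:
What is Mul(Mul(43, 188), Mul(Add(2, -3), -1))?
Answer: 8084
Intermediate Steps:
Mul(Mul(43, 188), Mul(Add(2, -3), -1)) = Mul(8084, Mul(-1, -1)) = Mul(8084, 1) = 8084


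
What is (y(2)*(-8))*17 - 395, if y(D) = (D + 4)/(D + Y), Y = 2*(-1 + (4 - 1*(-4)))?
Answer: -446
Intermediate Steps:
Y = 14 (Y = 2*(-1 + (4 + 4)) = 2*(-1 + 8) = 2*7 = 14)
y(D) = (4 + D)/(14 + D) (y(D) = (D + 4)/(D + 14) = (4 + D)/(14 + D))
(y(2)*(-8))*17 - 395 = (((4 + 2)/(14 + 2))*(-8))*17 - 395 = ((6/16)*(-8))*17 - 395 = (((1/16)*6)*(-8))*17 - 395 = ((3/8)*(-8))*17 - 395 = -3*17 - 395 = -51 - 395 = -446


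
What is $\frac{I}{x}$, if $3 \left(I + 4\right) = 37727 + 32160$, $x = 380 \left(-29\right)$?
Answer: $- \frac{13975}{6612} \approx -2.1136$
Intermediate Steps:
$x = -11020$
$I = \frac{69875}{3}$ ($I = -4 + \frac{37727 + 32160}{3} = -4 + \frac{1}{3} \cdot 69887 = -4 + \frac{69887}{3} = \frac{69875}{3} \approx 23292.0$)
$\frac{I}{x} = \frac{69875}{3 \left(-11020\right)} = \frac{69875}{3} \left(- \frac{1}{11020}\right) = - \frac{13975}{6612}$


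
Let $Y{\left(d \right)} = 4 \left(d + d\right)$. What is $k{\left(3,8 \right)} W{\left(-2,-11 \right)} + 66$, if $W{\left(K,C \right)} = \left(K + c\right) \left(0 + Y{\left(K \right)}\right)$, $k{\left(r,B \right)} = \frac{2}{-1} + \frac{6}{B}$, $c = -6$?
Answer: $-94$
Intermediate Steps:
$Y{\left(d \right)} = 8 d$ ($Y{\left(d \right)} = 4 \cdot 2 d = 8 d$)
$k{\left(r,B \right)} = -2 + \frac{6}{B}$ ($k{\left(r,B \right)} = 2 \left(-1\right) + \frac{6}{B} = -2 + \frac{6}{B}$)
$W{\left(K,C \right)} = 8 K \left(-6 + K\right)$ ($W{\left(K,C \right)} = \left(K - 6\right) \left(0 + 8 K\right) = \left(-6 + K\right) 8 K = 8 K \left(-6 + K\right)$)
$k{\left(3,8 \right)} W{\left(-2,-11 \right)} + 66 = \left(-2 + \frac{6}{8}\right) 8 \left(-2\right) \left(-6 - 2\right) + 66 = \left(-2 + 6 \cdot \frac{1}{8}\right) 8 \left(-2\right) \left(-8\right) + 66 = \left(-2 + \frac{3}{4}\right) 128 + 66 = \left(- \frac{5}{4}\right) 128 + 66 = -160 + 66 = -94$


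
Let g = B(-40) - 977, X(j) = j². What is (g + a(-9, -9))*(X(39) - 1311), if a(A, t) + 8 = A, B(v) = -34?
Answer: -215880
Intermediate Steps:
a(A, t) = -8 + A
g = -1011 (g = -34 - 977 = -1011)
(g + a(-9, -9))*(X(39) - 1311) = (-1011 + (-8 - 9))*(39² - 1311) = (-1011 - 17)*(1521 - 1311) = -1028*210 = -215880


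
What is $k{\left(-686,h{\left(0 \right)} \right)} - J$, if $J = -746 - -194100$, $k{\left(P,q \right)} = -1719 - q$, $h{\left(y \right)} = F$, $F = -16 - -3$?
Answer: $-195060$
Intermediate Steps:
$F = -13$ ($F = -16 + 3 = -13$)
$h{\left(y \right)} = -13$
$J = 193354$ ($J = -746 + 194100 = 193354$)
$k{\left(-686,h{\left(0 \right)} \right)} - J = \left(-1719 - -13\right) - 193354 = \left(-1719 + 13\right) - 193354 = -1706 - 193354 = -195060$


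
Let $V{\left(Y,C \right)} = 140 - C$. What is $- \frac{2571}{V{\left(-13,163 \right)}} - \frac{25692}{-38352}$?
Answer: $\frac{8266159}{73508} \approx 112.45$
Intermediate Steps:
$- \frac{2571}{V{\left(-13,163 \right)}} - \frac{25692}{-38352} = - \frac{2571}{140 - 163} - \frac{25692}{-38352} = - \frac{2571}{140 - 163} - - \frac{2141}{3196} = - \frac{2571}{-23} + \frac{2141}{3196} = \left(-2571\right) \left(- \frac{1}{23}\right) + \frac{2141}{3196} = \frac{2571}{23} + \frac{2141}{3196} = \frac{8266159}{73508}$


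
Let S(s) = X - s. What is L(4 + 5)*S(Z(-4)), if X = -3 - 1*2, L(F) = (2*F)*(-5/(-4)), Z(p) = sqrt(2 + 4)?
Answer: -225/2 - 45*sqrt(6)/2 ≈ -167.61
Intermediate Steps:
Z(p) = sqrt(6)
L(F) = 5*F/2 (L(F) = (2*F)*(-5*(-1/4)) = (2*F)*(5/4) = 5*F/2)
X = -5 (X = -3 - 2 = -5)
S(s) = -5 - s
L(4 + 5)*S(Z(-4)) = (5*(4 + 5)/2)*(-5 - sqrt(6)) = ((5/2)*9)*(-5 - sqrt(6)) = 45*(-5 - sqrt(6))/2 = -225/2 - 45*sqrt(6)/2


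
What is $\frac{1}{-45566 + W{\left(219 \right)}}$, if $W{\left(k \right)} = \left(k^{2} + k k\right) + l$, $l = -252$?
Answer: $\frac{1}{50104} \approx 1.9958 \cdot 10^{-5}$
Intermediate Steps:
$W{\left(k \right)} = -252 + 2 k^{2}$ ($W{\left(k \right)} = \left(k^{2} + k k\right) - 252 = \left(k^{2} + k^{2}\right) - 252 = 2 k^{2} - 252 = -252 + 2 k^{2}$)
$\frac{1}{-45566 + W{\left(219 \right)}} = \frac{1}{-45566 - \left(252 - 2 \cdot 219^{2}\right)} = \frac{1}{-45566 + \left(-252 + 2 \cdot 47961\right)} = \frac{1}{-45566 + \left(-252 + 95922\right)} = \frac{1}{-45566 + 95670} = \frac{1}{50104}$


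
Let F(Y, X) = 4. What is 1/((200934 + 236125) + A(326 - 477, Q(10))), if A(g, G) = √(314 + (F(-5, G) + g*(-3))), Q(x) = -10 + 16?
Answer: 437059/191020568710 - √771/191020568710 ≈ 2.2879e-6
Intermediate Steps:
Q(x) = 6
A(g, G) = √(318 - 3*g) (A(g, G) = √(314 + (4 + g*(-3))) = √(314 + (4 - 3*g)) = √(318 - 3*g))
1/((200934 + 236125) + A(326 - 477, Q(10))) = 1/((200934 + 236125) + √(318 - 3*(326 - 477))) = 1/(437059 + √(318 - 3*(-151))) = 1/(437059 + √(318 + 453)) = 1/(437059 + √771)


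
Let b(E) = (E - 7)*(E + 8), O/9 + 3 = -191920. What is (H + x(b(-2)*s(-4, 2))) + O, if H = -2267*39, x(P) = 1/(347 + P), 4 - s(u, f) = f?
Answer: -433957079/239 ≈ -1.8157e+6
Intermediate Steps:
O = -1727307 (O = -27 + 9*(-191920) = -27 - 1727280 = -1727307)
s(u, f) = 4 - f
b(E) = (-7 + E)*(8 + E)
H = -88413
(H + x(b(-2)*s(-4, 2))) + O = (-88413 + 1/(347 + (-56 - 2 + (-2)²)*(4 - 1*2))) - 1727307 = (-88413 + 1/(347 + (-56 - 2 + 4)*(4 - 2))) - 1727307 = (-88413 + 1/(347 - 54*2)) - 1727307 = (-88413 + 1/(347 - 108)) - 1727307 = (-88413 + 1/239) - 1727307 = -21130706/239 - 1727307 = -433957079/239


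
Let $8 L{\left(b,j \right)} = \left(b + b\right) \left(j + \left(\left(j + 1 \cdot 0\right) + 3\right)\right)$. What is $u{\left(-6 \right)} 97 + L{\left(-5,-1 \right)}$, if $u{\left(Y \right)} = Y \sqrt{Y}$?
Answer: $- \frac{5}{4} - 582 i \sqrt{6} \approx -1.25 - 1425.6 i$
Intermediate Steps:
$u{\left(Y \right)} = Y^{\frac{3}{2}}$
$L{\left(b,j \right)} = \frac{b \left(3 + 2 j\right)}{4}$ ($L{\left(b,j \right)} = \frac{\left(b + b\right) \left(j + \left(\left(j + 1 \cdot 0\right) + 3\right)\right)}{8} = \frac{2 b \left(j + \left(\left(j + 0\right) + 3\right)\right)}{8} = \frac{2 b \left(j + \left(j + 3\right)\right)}{8} = \frac{2 b \left(j + \left(3 + j\right)\right)}{8} = \frac{2 b \left(3 + 2 j\right)}{8} = \frac{b \left(3 + 2 j\right)}{4}$)
$u{\left(-6 \right)} 97 + L{\left(-5,-1 \right)} = \left(-6\right)^{\frac{3}{2}} \cdot 97 + \frac{1}{4} \left(-5\right) \left(3 + 2 \left(-1\right)\right) = - 6 i \sqrt{6} \cdot 97 + \frac{1}{4} \left(-5\right) \left(3 - 2\right) = - 582 i \sqrt{6} + \frac{1}{4} \left(-5\right) 1 = - 582 i \sqrt{6} - \frac{5}{4} = - \frac{5}{4} - 582 i \sqrt{6}$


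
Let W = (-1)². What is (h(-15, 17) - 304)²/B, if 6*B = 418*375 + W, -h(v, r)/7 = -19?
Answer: 175446/156751 ≈ 1.1193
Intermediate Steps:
h(v, r) = 133 (h(v, r) = -7*(-19) = 133)
W = 1
B = 156751/6 (B = (418*375 + 1)/6 = (156750 + 1)/6 = (⅙)*156751 = 156751/6 ≈ 26125.)
(h(-15, 17) - 304)²/B = (133 - 304)²/(156751/6) = (-171)²*(6/156751) = 29241*(6/156751) = 175446/156751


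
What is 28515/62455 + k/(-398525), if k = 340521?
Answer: -1980659736/4977975775 ≈ -0.39788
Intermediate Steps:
28515/62455 + k/(-398525) = 28515/62455 + 340521/(-398525) = 28515*(1/62455) + 340521*(-1/398525) = 5703/12491 - 340521/398525 = -1980659736/4977975775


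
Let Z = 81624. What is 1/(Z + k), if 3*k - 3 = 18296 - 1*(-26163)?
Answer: 3/289334 ≈ 1.0369e-5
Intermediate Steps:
k = 44462/3 (k = 1 + (18296 - 1*(-26163))/3 = 1 + (18296 + 26163)/3 = 1 + (⅓)*44459 = 1 + 44459/3 = 44462/3 ≈ 14821.)
1/(Z + k) = 1/(81624 + 44462/3) = 1/(289334/3) = 3/289334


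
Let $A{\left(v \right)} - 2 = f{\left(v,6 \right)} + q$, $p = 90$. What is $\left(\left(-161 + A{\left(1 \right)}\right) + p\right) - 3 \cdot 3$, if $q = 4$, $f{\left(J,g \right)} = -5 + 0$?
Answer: $-79$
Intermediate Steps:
$f{\left(J,g \right)} = -5$
$A{\left(v \right)} = 1$ ($A{\left(v \right)} = 2 + \left(-5 + 4\right) = 2 - 1 = 1$)
$\left(\left(-161 + A{\left(1 \right)}\right) + p\right) - 3 \cdot 3 = \left(\left(-161 + 1\right) + 90\right) - 3 \cdot 3 = \left(-160 + 90\right) - 9 = -70 - 9 = -79$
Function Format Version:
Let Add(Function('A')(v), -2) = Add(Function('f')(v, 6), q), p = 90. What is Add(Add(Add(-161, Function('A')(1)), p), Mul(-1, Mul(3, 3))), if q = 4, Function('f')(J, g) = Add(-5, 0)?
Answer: -79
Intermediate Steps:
Function('f')(J, g) = -5
Function('A')(v) = 1 (Function('A')(v) = Add(2, Add(-5, 4)) = Add(2, -1) = 1)
Add(Add(Add(-161, Function('A')(1)), p), Mul(-1, Mul(3, 3))) = Add(Add(Add(-161, 1), 90), Mul(-1, Mul(3, 3))) = Add(Add(-160, 90), Mul(-1, 9)) = Add(-70, -9) = -79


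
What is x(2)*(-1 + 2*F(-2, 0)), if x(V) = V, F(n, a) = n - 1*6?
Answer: -34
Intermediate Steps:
F(n, a) = -6 + n (F(n, a) = n - 6 = -6 + n)
x(2)*(-1 + 2*F(-2, 0)) = 2*(-1 + 2*(-6 - 2)) = 2*(-1 + 2*(-8)) = 2*(-1 - 16) = 2*(-17) = -34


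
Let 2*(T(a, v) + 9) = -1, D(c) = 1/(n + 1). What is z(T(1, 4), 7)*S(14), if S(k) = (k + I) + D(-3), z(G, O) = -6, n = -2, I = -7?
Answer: -36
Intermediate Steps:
D(c) = -1 (D(c) = 1/(-2 + 1) = 1/(-1) = -1)
T(a, v) = -19/2 (T(a, v) = -9 + (½)*(-1) = -9 - ½ = -19/2)
S(k) = -8 + k (S(k) = (k - 7) - 1 = (-7 + k) - 1 = -8 + k)
z(T(1, 4), 7)*S(14) = -6*(-8 + 14) = -6*6 = -36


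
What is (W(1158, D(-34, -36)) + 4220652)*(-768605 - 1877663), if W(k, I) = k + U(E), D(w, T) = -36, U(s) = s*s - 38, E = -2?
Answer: -11171950731968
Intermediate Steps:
U(s) = -38 + s² (U(s) = s² - 38 = -38 + s²)
W(k, I) = -34 + k (W(k, I) = k + (-38 + (-2)²) = k + (-38 + 4) = k - 34 = -34 + k)
(W(1158, D(-34, -36)) + 4220652)*(-768605 - 1877663) = ((-34 + 1158) + 4220652)*(-768605 - 1877663) = (1124 + 4220652)*(-2646268) = 4221776*(-2646268) = -11171950731968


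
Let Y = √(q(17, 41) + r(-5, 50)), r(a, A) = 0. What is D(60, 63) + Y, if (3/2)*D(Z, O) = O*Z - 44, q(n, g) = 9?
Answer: 7481/3 ≈ 2493.7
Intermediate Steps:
D(Z, O) = -88/3 + 2*O*Z/3 (D(Z, O) = 2*(O*Z - 44)/3 = 2*(-44 + O*Z)/3 = -88/3 + 2*O*Z/3)
Y = 3 (Y = √(9 + 0) = √9 = 3)
D(60, 63) + Y = (-88/3 + (⅔)*63*60) + 3 = (-88/3 + 2520) + 3 = 7472/3 + 3 = 7481/3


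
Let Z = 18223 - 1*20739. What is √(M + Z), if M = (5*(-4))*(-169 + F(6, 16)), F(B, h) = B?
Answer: 2*√186 ≈ 27.276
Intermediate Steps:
M = 3260 (M = (5*(-4))*(-169 + 6) = -20*(-163) = 3260)
Z = -2516 (Z = 18223 - 20739 = -2516)
√(M + Z) = √(3260 - 2516) = √744 = 2*√186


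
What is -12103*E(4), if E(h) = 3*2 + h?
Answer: -121030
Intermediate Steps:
E(h) = 6 + h
-12103*E(4) = -12103*(6 + 4) = -12103*10 = -121030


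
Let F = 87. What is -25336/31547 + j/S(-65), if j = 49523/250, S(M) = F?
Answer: 1011244081/686147250 ≈ 1.4738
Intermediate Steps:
S(M) = 87
j = 49523/250 (j = 49523*(1/250) = 49523/250 ≈ 198.09)
-25336/31547 + j/S(-65) = -25336/31547 + (49523/250)/87 = -25336*1/31547 + (49523/250)*(1/87) = -25336/31547 + 49523/21750 = 1011244081/686147250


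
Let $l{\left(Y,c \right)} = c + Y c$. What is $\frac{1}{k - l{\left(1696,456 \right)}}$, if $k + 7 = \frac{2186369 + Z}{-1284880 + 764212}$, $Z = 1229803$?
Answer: $- \frac{43389}{33576385052} \approx -1.2922 \cdot 10^{-6}$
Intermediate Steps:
$k = - \frac{588404}{43389}$ ($k = -7 + \frac{2186369 + 1229803}{-1284880 + 764212} = -7 + \frac{3416172}{-520668} = -7 + 3416172 \left(- \frac{1}{520668}\right) = -7 - \frac{284681}{43389} = - \frac{588404}{43389} \approx -13.561$)
$\frac{1}{k - l{\left(1696,456 \right)}} = \frac{1}{- \frac{588404}{43389} - 456 \left(1 + 1696\right)} = \frac{1}{- \frac{588404}{43389} - 456 \cdot 1697} = \frac{1}{- \frac{588404}{43389} - 773832} = \frac{1}{- \frac{33576385052}{43389}} = - \frac{43389}{33576385052}$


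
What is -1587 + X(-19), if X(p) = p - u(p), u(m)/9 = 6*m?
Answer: -580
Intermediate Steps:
u(m) = 54*m (u(m) = 9*(6*m) = 54*m)
X(p) = -53*p (X(p) = p - 54*p = -53*p)
-1587 + X(-19) = -1587 - 53*(-19) = -1587 + 1007 = -580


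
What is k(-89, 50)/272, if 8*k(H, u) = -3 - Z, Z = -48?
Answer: 45/2176 ≈ 0.020680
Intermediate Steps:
k(H, u) = 45/8 (k(H, u) = (-3 - 1*(-48))/8 = (-3 + 48)/8 = (⅛)*45 = 45/8)
k(-89, 50)/272 = (45/8)/272 = (45/8)*(1/272) = 45/2176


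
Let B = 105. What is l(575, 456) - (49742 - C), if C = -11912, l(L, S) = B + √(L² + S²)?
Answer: -61549 + √538561 ≈ -60815.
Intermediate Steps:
l(L, S) = 105 + √(L² + S²)
l(575, 456) - (49742 - C) = (105 + √(575² + 456²)) - (49742 - 1*(-11912)) = (105 + √(330625 + 207936)) - (49742 + 11912) = (105 + √538561) - 1*61654 = (105 + √538561) - 61654 = -61549 + √538561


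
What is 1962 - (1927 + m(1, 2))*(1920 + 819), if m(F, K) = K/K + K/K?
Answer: -5281569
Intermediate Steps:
m(F, K) = 2 (m(F, K) = 1 + 1 = 2)
1962 - (1927 + m(1, 2))*(1920 + 819) = 1962 - (1927 + 2)*(1920 + 819) = 1962 - 1929*2739 = 1962 - 1*5283531 = 1962 - 5283531 = -5281569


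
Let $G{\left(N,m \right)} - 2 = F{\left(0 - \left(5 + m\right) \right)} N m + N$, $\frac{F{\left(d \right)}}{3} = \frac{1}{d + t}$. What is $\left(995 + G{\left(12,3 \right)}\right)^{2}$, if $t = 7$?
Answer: $811801$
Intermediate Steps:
$F{\left(d \right)} = \frac{3}{7 + d}$ ($F{\left(d \right)} = \frac{3}{d + 7} = \frac{3}{7 + d}$)
$G{\left(N,m \right)} = 2 + N + \frac{3 N m}{2 - m}$ ($G{\left(N,m \right)} = 2 + \left(\frac{3}{7 + \left(0 - \left(5 + m\right)\right)} N m + N\right) = 2 + \left(\frac{3}{7 - \left(5 + m\right)} N m + N\right) = 2 + \left(\frac{3}{2 - m} N m + N\right) = 2 + \left(\frac{3 N}{2 - m} m + N\right) = 2 + \left(\frac{3 N m}{2 - m} + N\right) = 2 + \left(N + \frac{3 N m}{2 - m}\right) = 2 + N + \frac{3 N m}{2 - m}$)
$\left(995 + G{\left(12,3 \right)}\right)^{2} = \left(995 + \frac{\left(-2 + 3\right) \left(2 + 12\right) - 36 \cdot 3}{-2 + 3}\right)^{2} = \left(995 + \frac{1 \cdot 14 - 108}{1}\right)^{2} = \left(995 + 1 \left(14 - 108\right)\right)^{2} = \left(995 + 1 \left(-94\right)\right)^{2} = \left(995 - 94\right)^{2} = 901^{2} = 811801$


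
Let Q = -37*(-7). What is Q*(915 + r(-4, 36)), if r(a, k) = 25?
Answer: 243460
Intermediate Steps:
Q = 259
Q*(915 + r(-4, 36)) = 259*(915 + 25) = 259*940 = 243460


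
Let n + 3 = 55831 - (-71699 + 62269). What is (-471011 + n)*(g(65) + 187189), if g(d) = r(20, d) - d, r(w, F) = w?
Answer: -75934239432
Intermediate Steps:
n = 65258 (n = -3 + (55831 - (-71699 + 62269)) = -3 + (55831 - 1*(-9430)) = -3 + (55831 + 9430) = -3 + 65261 = 65258)
g(d) = 20 - d
(-471011 + n)*(g(65) + 187189) = (-471011 + 65258)*((20 - 1*65) + 187189) = -405753*((20 - 65) + 187189) = -405753*(-45 + 187189) = -405753*187144 = -75934239432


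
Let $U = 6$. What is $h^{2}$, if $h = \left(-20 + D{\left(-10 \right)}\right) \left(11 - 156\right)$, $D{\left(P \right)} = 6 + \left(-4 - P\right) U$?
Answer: $10176100$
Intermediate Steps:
$D{\left(P \right)} = -18 - 6 P$ ($D{\left(P \right)} = 6 + \left(-4 - P\right) 6 = 6 - \left(24 + 6 P\right) = -18 - 6 P$)
$h = -3190$ ($h = \left(-20 - -42\right) \left(11 - 156\right) = \left(-20 + \left(-18 + 60\right)\right) \left(-145\right) = \left(-20 + 42\right) \left(-145\right) = 22 \left(-145\right) = -3190$)
$h^{2} = \left(-3190\right)^{2} = 10176100$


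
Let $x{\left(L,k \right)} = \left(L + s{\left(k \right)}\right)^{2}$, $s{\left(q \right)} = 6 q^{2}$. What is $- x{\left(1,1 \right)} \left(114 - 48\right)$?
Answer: $-3234$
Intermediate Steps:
$x{\left(L,k \right)} = \left(L + 6 k^{2}\right)^{2}$
$- x{\left(1,1 \right)} \left(114 - 48\right) = - \left(1 + 6 \cdot 1^{2}\right)^{2} \left(114 - 48\right) = - \left(1 + 6 \cdot 1\right)^{2} \cdot 66 = - \left(1 + 6\right)^{2} \cdot 66 = - 7^{2} \cdot 66 = - 49 \cdot 66 = \left(-1\right) 3234 = -3234$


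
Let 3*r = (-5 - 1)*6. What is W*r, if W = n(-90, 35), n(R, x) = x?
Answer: -420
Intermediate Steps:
r = -12 (r = ((-5 - 1)*6)/3 = (-6*6)/3 = (1/3)*(-36) = -12)
W = 35
W*r = 35*(-12) = -420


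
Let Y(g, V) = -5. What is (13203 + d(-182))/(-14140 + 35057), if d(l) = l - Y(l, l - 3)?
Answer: 1002/1609 ≈ 0.62275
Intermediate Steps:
d(l) = 5 + l (d(l) = l - 1*(-5) = l + 5 = 5 + l)
(13203 + d(-182))/(-14140 + 35057) = (13203 + (5 - 182))/(-14140 + 35057) = (13203 - 177)/20917 = 13026*(1/20917) = 1002/1609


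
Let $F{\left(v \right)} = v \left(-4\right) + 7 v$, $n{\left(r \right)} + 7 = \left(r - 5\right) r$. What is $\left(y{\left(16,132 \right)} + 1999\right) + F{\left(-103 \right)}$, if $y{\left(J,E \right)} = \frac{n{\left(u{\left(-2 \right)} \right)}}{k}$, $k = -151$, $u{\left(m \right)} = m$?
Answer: $\frac{255183}{151} \approx 1690.0$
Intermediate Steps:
$n{\left(r \right)} = -7 + r \left(-5 + r\right)$ ($n{\left(r \right)} = -7 + \left(r - 5\right) r = -7 + \left(-5 + r\right) r = -7 + r \left(-5 + r\right)$)
$F{\left(v \right)} = 3 v$ ($F{\left(v \right)} = - 4 v + 7 v = 3 v$)
$y{\left(J,E \right)} = - \frac{7}{151}$ ($y{\left(J,E \right)} = \frac{-7 + \left(-2\right)^{2} - -10}{-151} = \left(-7 + 4 + 10\right) \left(- \frac{1}{151}\right) = 7 \left(- \frac{1}{151}\right) = - \frac{7}{151}$)
$\left(y{\left(16,132 \right)} + 1999\right) + F{\left(-103 \right)} = \left(- \frac{7}{151} + 1999\right) + 3 \left(-103\right) = \frac{301842}{151} - 309 = \frac{255183}{151}$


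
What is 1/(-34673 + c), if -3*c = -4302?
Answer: -1/33239 ≈ -3.0085e-5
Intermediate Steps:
c = 1434 (c = -⅓*(-4302) = 1434)
1/(-34673 + c) = 1/(-34673 + 1434) = 1/(-33239) = -1/33239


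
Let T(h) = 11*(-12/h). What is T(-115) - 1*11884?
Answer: -1366528/115 ≈ -11883.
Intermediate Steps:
T(h) = -132/h
T(-115) - 1*11884 = -132/(-115) - 1*11884 = -132*(-1/115) - 11884 = 132/115 - 11884 = -1366528/115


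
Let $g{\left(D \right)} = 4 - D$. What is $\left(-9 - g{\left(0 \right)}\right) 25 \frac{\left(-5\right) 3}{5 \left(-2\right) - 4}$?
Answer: $- \frac{4875}{14} \approx -348.21$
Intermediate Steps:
$\left(-9 - g{\left(0 \right)}\right) 25 \frac{\left(-5\right) 3}{5 \left(-2\right) - 4} = \left(-9 - \left(4 - 0\right)\right) 25 \frac{\left(-5\right) 3}{5 \left(-2\right) - 4} = \left(-9 - \left(4 + 0\right)\right) 25 \left(- \frac{15}{-10 - 4}\right) = \left(-9 - 4\right) 25 \left(- \frac{15}{-14}\right) = \left(-9 - 4\right) 25 \left(\left(-15\right) \left(- \frac{1}{14}\right)\right) = \left(-13\right) 25 \cdot \frac{15}{14} = \left(-325\right) \frac{15}{14} = - \frac{4875}{14}$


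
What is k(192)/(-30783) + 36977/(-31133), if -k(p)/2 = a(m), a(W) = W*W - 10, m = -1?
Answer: -379607795/319455713 ≈ -1.1883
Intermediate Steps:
a(W) = -10 + W² (a(W) = W² - 10 = -10 + W²)
k(p) = 18 (k(p) = -2*(-10 + (-1)²) = -2*(-10 + 1) = -2*(-9) = 18)
k(192)/(-30783) + 36977/(-31133) = 18/(-30783) + 36977/(-31133) = 18*(-1/30783) + 36977*(-1/31133) = -6/10261 - 36977/31133 = -379607795/319455713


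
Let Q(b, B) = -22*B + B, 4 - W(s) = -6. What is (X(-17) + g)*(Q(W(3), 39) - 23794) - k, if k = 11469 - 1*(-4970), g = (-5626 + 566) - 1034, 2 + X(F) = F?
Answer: 150442830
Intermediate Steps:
W(s) = 10 (W(s) = 4 - 1*(-6) = 4 + 6 = 10)
X(F) = -2 + F
g = -6094 (g = -5060 - 1034 = -6094)
Q(b, B) = -21*B
k = 16439 (k = 11469 + 4970 = 16439)
(X(-17) + g)*(Q(W(3), 39) - 23794) - k = ((-2 - 17) - 6094)*(-21*39 - 23794) - 1*16439 = (-19 - 6094)*(-819 - 23794) - 16439 = -6113*(-24613) - 16439 = 150459269 - 16439 = 150442830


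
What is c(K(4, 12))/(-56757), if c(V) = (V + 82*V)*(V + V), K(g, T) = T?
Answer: -7968/18919 ≈ -0.42116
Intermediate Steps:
c(V) = 166*V**2 (c(V) = (83*V)*(2*V) = 166*V**2)
c(K(4, 12))/(-56757) = (166*12**2)/(-56757) = (166*144)*(-1/56757) = 23904*(-1/56757) = -7968/18919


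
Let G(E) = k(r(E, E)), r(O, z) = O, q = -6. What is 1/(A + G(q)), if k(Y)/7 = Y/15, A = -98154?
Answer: -5/490784 ≈ -1.0188e-5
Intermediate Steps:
k(Y) = 7*Y/15 (k(Y) = 7*(Y/15) = 7*Y/15)
G(E) = 7*E/15
1/(A + G(q)) = 1/(-98154 + (7/15)*(-6)) = 1/(-98154 - 14/5) = 1/(-490784/5) = -5/490784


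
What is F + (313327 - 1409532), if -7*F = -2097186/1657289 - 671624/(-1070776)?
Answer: -1702145464195228480/1552762125481 ≈ -1.0962e+6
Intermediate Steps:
F = 141567671125/1552762125481 (F = -(-2097186/1657289 - 671624/(-1070776))/7 = -(-2097186*1/1657289 - 671624*(-1/1070776))/7 = -(-2097186/1657289 + 83953/133847)/7 = -1/7*(-141567671125/221823160783) = 141567671125/1552762125481 ≈ 0.091172)
F + (313327 - 1409532) = 141567671125/1552762125481 + (313327 - 1409532) = 141567671125/1552762125481 - 1096205 = -1702145464195228480/1552762125481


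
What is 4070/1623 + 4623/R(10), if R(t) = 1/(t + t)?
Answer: 150066650/1623 ≈ 92463.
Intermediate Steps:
R(t) = 1/(2*t)
4070/1623 + 4623/R(10) = 4070/1623 + 4623/(((1/2)/10)) = 4070*(1/1623) + 4623/(((1/2)*(1/10))) = 4070/1623 + 4623/(1/20) = 4070/1623 + 4623*20 = 4070/1623 + 92460 = 150066650/1623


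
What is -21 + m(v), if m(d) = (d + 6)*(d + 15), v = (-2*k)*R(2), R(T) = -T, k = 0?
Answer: 69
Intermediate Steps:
v = 0 (v = (-2*0)*(-1*2) = 0*(-2) = 0)
m(d) = (6 + d)*(15 + d)
-21 + m(v) = -21 + (90 + 0² + 21*0) = -21 + (90 + 0 + 0) = -21 + 90 = 69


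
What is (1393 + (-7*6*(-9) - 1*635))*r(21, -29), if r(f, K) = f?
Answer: 23856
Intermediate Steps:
(1393 + (-7*6*(-9) - 1*635))*r(21, -29) = (1393 + (-7*6*(-9) - 1*635))*21 = (1393 + (-42*(-9) - 635))*21 = (1393 + (378 - 635))*21 = (1393 - 257)*21 = 1136*21 = 23856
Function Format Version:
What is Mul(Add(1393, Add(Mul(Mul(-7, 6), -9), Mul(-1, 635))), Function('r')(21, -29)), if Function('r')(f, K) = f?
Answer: 23856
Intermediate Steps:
Mul(Add(1393, Add(Mul(Mul(-7, 6), -9), Mul(-1, 635))), Function('r')(21, -29)) = Mul(Add(1393, Add(Mul(Mul(-7, 6), -9), Mul(-1, 635))), 21) = Mul(Add(1393, Add(Mul(-42, -9), -635)), 21) = Mul(Add(1393, Add(378, -635)), 21) = Mul(Add(1393, -257), 21) = Mul(1136, 21) = 23856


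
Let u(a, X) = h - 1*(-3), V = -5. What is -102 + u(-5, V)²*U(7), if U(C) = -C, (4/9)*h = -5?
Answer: -9255/16 ≈ -578.44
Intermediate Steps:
h = -45/4 (h = (9/4)*(-5) = -45/4 ≈ -11.250)
u(a, X) = -33/4 (u(a, X) = -45/4 - 1*(-3) = -45/4 + 3 = -33/4)
-102 + u(-5, V)²*U(7) = -102 + (-33/4)²*(-1*7) = -102 + (1089/16)*(-7) = -102 - 7623/16 = -9255/16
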